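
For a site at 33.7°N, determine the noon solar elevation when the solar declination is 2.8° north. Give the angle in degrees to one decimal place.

At local solar noon the hour angle is zero, so the elevation is 90° − |φ − δ| = 90° − |33.7° − (2.8°)| = 90° − 30.9° = 59.1°.

59.1°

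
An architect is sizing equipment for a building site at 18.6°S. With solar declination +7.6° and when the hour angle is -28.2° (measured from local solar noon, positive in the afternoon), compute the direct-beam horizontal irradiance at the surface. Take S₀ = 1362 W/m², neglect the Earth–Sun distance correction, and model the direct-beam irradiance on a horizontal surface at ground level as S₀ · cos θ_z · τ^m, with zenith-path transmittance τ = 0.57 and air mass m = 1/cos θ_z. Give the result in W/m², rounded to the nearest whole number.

523 W/m²

cos θ_z = sin φ sin δ + cos φ cos δ cos H = (-0.3190)(0.1323) + (0.9478)(0.9912)(0.8813) = 0.7857.
Air mass m = 1/cos θ_z = 1/0.7857 = 1.273; τ^m = 0.57^1.273 = 0.4889.
Surface direct beam = 1362 × 0.7857 × 0.4889 = 523.18 W/m².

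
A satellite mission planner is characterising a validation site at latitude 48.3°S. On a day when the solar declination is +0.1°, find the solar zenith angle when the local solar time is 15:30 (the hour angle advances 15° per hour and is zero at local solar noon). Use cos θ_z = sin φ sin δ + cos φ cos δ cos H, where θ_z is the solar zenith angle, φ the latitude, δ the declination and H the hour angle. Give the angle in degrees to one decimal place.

66.2°

Hour angle H = 15° × (15.5 − 12) = 52.50°.
cos θ_z = sin φ sin δ + cos φ cos δ cos H = (-0.7466)(0.0017) + (0.6652)(1.0000)(0.6088) = 0.4037.
θ_z = arccos(0.4037) = 66.19°.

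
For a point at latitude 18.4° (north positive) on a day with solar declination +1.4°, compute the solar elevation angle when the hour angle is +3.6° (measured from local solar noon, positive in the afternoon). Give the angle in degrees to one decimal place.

72.6°

cos θ_z = sin(18.4°) sin(1.4°) + cos(18.4°) cos(1.4°) cos(3.60°) = 0.0077 + 0.9467 = 0.9544.
θ_z = arccos(0.9544) = 17.37°, so the elevation is 90° − 17.37° = 72.63°.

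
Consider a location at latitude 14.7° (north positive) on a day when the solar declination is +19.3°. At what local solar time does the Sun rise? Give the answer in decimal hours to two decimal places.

−tan φ tan δ = −(0.2623)(0.3502) = -0.0919; H_s = arccos(-0.0919) = 95.27°.
Sunrise is at 12 − H_s/15 = 12 − 6.351 = 5.649 h local solar time.

5.65 h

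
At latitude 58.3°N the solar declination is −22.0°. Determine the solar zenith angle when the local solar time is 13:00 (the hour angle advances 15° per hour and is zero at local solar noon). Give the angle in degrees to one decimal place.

Hour angle H = 15° × (13 − 12) = 15.00°.
With φ = 58.3°, δ = -22.0°, H = 15.00°: sin φ sin δ = -0.3187, cos φ cos δ cos H = 0.4706, so cos θ_z = 0.1519.
θ_z = arccos(0.1519) = 81.26°.

81.3°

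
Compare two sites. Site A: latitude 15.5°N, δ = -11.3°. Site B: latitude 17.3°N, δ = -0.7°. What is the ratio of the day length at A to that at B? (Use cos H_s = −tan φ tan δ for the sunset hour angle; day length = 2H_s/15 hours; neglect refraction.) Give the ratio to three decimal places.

A: H_s = arccos(−tan 15.5° · tan -11.3°) = 86.82°, so 2H_s/15 = 11.5760 h.
B: H_s = arccos(−tan 17.3° · tan -0.7°) = 89.78°, so 2H_s/15 = 11.9707 h.
Ratio A/B = 11.5760 / 11.9707 = 0.9670.

0.967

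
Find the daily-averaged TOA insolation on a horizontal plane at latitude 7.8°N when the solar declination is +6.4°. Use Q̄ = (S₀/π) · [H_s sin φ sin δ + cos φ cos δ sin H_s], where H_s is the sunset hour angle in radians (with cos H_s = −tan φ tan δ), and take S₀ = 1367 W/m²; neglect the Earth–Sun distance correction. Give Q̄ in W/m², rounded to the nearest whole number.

The sunset hour angle satisfies cos H_s = −tan φ tan δ = -0.0154, giving H_s = 90.88°. In radians, H_s = 1.5862.
H_s sin φ sin δ = 1.5862 × 0.1357 × 0.1115 = 0.0240.
cos φ cos δ sin H_s = 0.9907 × 0.9938 × 0.9999 = 0.9845.
Q̄ = (1367/π) × (0.0240 + 0.9845) = 435.13 × 1.0085 = 438.83 W/m².

439 W/m²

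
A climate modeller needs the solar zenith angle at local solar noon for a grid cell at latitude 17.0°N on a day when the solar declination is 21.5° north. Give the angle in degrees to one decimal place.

At local solar noon the hour angle is zero, so the zenith angle is |φ − δ| = |17.0° − (21.5°)| = 4.5°.

4.5°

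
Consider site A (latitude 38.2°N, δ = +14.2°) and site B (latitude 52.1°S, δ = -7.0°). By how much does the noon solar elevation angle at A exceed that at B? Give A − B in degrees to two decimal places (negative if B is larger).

A: 90° − |38.2 − (14.2)| = 66.00°.
B: 90° − |-52.1 − (-7.0)| = 44.90°.
A − B = 66.00 − 44.90 = 21.10°.

+21.10°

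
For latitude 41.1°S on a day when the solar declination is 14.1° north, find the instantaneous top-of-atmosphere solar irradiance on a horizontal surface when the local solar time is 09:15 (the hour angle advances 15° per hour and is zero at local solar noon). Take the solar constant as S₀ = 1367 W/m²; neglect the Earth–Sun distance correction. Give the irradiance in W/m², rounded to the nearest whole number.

532 W/m²

Hour angle H = 15° × (9.25 − 12) = -41.25°.
cos θ_z = sin φ sin δ + cos φ cos δ cos H = (-0.6574)(0.2436) + (0.7536)(0.9699)(0.7518) = 0.3894.
Top-of-atmosphere irradiance = S₀ cos θ_z = 1367 × 0.3894 = 532.31 W/m².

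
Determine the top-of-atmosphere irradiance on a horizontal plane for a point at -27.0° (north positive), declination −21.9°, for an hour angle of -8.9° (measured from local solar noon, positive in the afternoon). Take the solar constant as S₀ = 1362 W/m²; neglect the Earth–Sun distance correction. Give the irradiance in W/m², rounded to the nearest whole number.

1343 W/m²

cos θ_z = sin φ sin δ + cos φ cos δ cos H = (-0.4540)(-0.3730) + (0.8910)(0.9278)(0.9880) = 0.9861.
Top-of-atmosphere irradiance = S₀ cos θ_z = 1362 × 0.9861 = 1343.07 W/m².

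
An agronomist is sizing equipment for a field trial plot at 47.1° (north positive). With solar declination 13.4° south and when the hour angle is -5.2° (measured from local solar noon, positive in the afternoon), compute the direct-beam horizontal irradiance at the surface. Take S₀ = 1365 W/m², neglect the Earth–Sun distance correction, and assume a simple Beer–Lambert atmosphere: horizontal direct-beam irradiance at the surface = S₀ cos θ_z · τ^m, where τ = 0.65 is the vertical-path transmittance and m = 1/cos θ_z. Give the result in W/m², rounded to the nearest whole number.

With φ = 47.1°, δ = -13.4°, H = -5.20°: sin φ sin δ = -0.1698, cos φ cos δ cos H = 0.6595, so cos θ_z = 0.4897.
Air mass m = 1/cos θ_z = 1/0.4897 = 2.042; τ^m = 0.65^2.042 = 0.4149.
Surface direct beam = 1365 × 0.4897 × 0.4149 = 277.34 W/m².

277 W/m²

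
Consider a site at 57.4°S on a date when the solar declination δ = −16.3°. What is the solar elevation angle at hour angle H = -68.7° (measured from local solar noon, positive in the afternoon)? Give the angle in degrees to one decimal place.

25.1°

cos θ_z = sin(-57.4°) sin(-16.3°) + cos(-57.4°) cos(-16.3°) cos(-68.70°) = 0.2364 + 0.1878 = 0.4242.
θ_z = arccos(0.4242) = 64.90°, so the elevation is 90° − 64.90° = 25.10°.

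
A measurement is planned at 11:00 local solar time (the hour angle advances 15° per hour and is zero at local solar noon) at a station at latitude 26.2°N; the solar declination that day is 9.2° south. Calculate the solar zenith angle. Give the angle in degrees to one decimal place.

38.3°

Hour angle H = 15° × (11 − 12) = -15.00°.
cos θ_z = sin(26.2°) sin(-9.2°) + cos(26.2°) cos(-9.2°) cos(-15.00°) = -0.0706 + 0.8555 = 0.7849.
θ_z = arccos(0.7849) = 38.29°.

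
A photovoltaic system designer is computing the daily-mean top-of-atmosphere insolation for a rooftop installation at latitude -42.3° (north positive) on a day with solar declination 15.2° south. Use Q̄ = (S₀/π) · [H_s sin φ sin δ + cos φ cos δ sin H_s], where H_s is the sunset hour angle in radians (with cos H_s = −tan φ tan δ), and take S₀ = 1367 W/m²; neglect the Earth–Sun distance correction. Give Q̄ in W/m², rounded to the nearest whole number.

441 W/m²

cos H_s = −tan(-42.3°) · tan(-15.2°) = -0.2472, so H_s = arccos(-0.2472) = 104.31°. In radians, H_s = 1.8206.
H_s sin φ sin δ = 1.8206 × -0.6730 × -0.2622 = 0.3213.
cos φ cos δ sin H_s = 0.7396 × 0.9650 × 0.9690 = 0.6916.
Q̄ = (1367/π) × (0.3213 + 0.6916) = 435.13 × 1.0129 = 440.74 W/m².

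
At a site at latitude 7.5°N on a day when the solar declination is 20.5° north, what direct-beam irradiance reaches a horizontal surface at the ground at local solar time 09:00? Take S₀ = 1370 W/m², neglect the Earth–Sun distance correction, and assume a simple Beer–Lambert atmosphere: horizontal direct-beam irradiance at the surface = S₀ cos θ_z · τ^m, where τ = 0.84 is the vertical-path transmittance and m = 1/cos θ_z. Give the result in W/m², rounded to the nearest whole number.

751 W/m²

Hour angle H = 15° × (9 − 12) = -45.00°.
With φ = 7.5°, δ = 20.5°, H = -45.00°: sin φ sin δ = 0.0457, cos φ cos δ cos H = 0.6567, so cos θ_z = 0.7024.
Air mass m = 1/cos θ_z = 1/0.7024 = 1.424; τ^m = 0.84^1.424 = 0.7801.
Surface direct beam = 1370 × 0.7024 × 0.7801 = 750.68 W/m².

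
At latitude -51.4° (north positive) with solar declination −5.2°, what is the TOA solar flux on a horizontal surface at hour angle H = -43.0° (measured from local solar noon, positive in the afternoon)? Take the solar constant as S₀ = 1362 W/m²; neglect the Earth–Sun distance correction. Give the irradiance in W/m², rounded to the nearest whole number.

cos θ_z = sin(-51.4°) sin(-5.2°) + cos(-51.4°) cos(-5.2°) cos(-43.00°) = 0.0708 + 0.4544 = 0.5252.
Top-of-atmosphere irradiance = S₀ cos θ_z = 1362 × 0.5252 = 715.32 W/m².

715 W/m²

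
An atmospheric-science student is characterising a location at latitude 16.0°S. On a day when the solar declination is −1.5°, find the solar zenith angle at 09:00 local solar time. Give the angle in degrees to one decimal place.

Hour angle H = 15° × (9 − 12) = -45.00°.
cos θ_z = sin φ sin δ + cos φ cos δ cos H = (-0.2756)(-0.0262) + (0.9613)(0.9997)(0.7071) = 0.6868.
θ_z = arccos(0.6868) = 46.62°.

46.6°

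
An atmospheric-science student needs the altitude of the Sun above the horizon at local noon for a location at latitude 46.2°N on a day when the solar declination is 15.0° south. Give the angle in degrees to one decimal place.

28.8°

At local solar noon the hour angle is zero, so the elevation is 90° − |φ − δ| = 90° − |46.2° − (-15.0°)| = 90° − 61.2° = 28.8°.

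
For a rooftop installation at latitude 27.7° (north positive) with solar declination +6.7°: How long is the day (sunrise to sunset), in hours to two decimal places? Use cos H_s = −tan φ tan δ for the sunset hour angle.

12.47 hours

The sunset hour angle satisfies cos H_s = −tan φ tan δ = -0.0617, giving H_s = 93.54°.
Day length = 2 H_s / 15° h⁻¹ = 187.08° / 15 = 12.472 h.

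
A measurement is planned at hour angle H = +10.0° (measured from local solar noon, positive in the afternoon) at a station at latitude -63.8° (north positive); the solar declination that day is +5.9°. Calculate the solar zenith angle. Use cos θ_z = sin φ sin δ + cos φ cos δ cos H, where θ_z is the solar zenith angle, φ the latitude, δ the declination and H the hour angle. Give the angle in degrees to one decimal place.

With φ = -63.8°, δ = 5.9°, H = 10.00°: sin φ sin δ = -0.0922, cos φ cos δ cos H = 0.4325, so cos θ_z = 0.3403.
θ_z = arccos(0.3403) = 70.10°.

70.1°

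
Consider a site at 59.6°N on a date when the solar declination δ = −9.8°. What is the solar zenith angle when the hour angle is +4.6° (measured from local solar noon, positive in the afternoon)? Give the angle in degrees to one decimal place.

With φ = 59.6°, δ = -9.8°, H = 4.60°: sin φ sin δ = -0.1468, cos φ cos δ cos H = 0.4970, so cos θ_z = 0.3502.
θ_z = arccos(0.3502) = 69.50°.

69.5°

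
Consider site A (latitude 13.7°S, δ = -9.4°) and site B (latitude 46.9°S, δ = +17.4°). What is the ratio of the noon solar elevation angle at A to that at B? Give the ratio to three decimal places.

3.335

A: 90° − |-13.7 − (-9.4)| = 85.70°.
B: 90° − |-46.9 − (17.4)| = 25.70°.
Ratio A/B = 85.7000 / 25.7000 = 3.3346.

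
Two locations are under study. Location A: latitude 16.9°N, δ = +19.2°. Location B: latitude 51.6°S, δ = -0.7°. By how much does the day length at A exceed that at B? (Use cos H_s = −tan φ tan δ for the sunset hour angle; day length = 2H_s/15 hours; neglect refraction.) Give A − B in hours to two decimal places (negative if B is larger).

+0.69 h

A: H_s = arccos(−tan 16.9° · tan 19.2°) = 96.07°, so 2H_s/15 = 12.8093 h.
B: H_s = arccos(−tan -51.6° · tan -0.7°) = 90.88°, so 2H_s/15 = 12.1173 h.
A − B = 12.8093 − 12.1173 = 0.6920 h.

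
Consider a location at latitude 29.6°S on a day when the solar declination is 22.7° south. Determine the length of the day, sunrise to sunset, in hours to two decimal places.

The sunset hour angle satisfies cos H_s = −tan φ tan δ = -0.2376, giving H_s = 103.74°.
Day length = 2 H_s / 15° h⁻¹ = 207.48° / 15 = 13.832 h.

13.83 hours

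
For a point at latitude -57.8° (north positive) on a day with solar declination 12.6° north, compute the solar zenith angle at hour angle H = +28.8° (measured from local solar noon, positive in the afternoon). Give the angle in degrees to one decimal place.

With φ = -57.8°, δ = 12.6°, H = 28.80°: sin φ sin δ = -0.1846, cos φ cos δ cos H = 0.4557, so cos θ_z = 0.2711.
θ_z = arccos(0.2711) = 74.27°.

74.3°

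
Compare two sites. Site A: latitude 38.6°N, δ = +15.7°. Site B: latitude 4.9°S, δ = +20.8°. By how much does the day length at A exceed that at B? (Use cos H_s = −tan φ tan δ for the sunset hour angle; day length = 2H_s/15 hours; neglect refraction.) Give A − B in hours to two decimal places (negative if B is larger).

+1.98 h

A: H_s = arccos(−tan 38.6° · tan 15.7°) = 102.97°, so 2H_s/15 = 13.7293 h.
B: H_s = arccos(−tan -4.9° · tan 20.8°) = 88.13°, so 2H_s/15 = 11.7507 h.
A − B = 13.7293 − 11.7507 = 1.9786 h.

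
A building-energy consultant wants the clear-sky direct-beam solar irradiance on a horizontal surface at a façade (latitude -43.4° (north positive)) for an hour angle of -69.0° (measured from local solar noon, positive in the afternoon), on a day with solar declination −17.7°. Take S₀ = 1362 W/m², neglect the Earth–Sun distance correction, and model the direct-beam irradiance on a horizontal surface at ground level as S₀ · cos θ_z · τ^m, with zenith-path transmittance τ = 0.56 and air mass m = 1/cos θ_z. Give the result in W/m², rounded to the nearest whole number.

175 W/m²

With φ = -43.4°, δ = -17.7°, H = -69.00°: sin φ sin δ = 0.2089, cos φ cos δ cos H = 0.2481, so cos θ_z = 0.4570.
Air mass m = 1/cos θ_z = 1/0.4570 = 2.188; τ^m = 0.56^2.188 = 0.2812.
Surface direct beam = 1362 × 0.4570 × 0.2812 = 175.03 W/m².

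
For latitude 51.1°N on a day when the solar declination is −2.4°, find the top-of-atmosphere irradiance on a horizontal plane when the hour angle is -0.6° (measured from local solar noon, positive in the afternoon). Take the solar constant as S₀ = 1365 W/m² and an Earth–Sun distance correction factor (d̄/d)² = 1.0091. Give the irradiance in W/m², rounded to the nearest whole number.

cos θ_z = sin φ sin δ + cos φ cos δ cos H = (0.7782)(-0.0419) + (0.6280)(0.9991)(0.9999) = 0.5948.
Top-of-atmosphere irradiance = S₀ (d̄/d)² cos θ_z = 1365 × 1.0091 × 0.5948 = 819.29 W/m².

819 W/m²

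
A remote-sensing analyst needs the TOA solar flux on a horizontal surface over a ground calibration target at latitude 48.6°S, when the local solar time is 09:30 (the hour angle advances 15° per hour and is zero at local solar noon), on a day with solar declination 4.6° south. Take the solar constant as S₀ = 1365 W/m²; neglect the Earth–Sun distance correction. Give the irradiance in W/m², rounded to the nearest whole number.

Hour angle H = 15° × (9.5 − 12) = -37.50°.
cos θ_z = sin(-48.6°) sin(-4.6°) + cos(-48.6°) cos(-4.6°) cos(-37.50°) = 0.0602 + 0.5230 = 0.5832.
Top-of-atmosphere irradiance = S₀ cos θ_z = 1365 × 0.5832 = 796.07 W/m².

796 W/m²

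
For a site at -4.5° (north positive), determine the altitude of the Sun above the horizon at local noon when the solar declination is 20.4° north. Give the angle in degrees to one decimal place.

At local solar noon the hour angle is zero, so the elevation is 90° − |φ − δ| = 90° − |-4.5° − (20.4°)| = 90° − 24.9° = 65.1°.

65.1°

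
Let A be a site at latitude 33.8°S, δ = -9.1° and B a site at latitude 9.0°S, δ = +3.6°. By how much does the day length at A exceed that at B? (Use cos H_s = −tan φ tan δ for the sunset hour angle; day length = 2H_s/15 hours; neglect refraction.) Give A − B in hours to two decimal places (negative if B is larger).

A: H_s = arccos(−tan -33.8° · tan -9.1°) = 96.16°, so 2H_s/15 = 12.8213 h.
B: H_s = arccos(−tan -9.0° · tan 3.6°) = 89.43°, so 2H_s/15 = 11.9240 h.
A − B = 12.8213 − 11.9240 = 0.8973 h.

+0.90 h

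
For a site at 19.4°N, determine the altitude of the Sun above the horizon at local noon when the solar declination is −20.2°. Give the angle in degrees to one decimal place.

At local solar noon the hour angle is zero, so the elevation is 90° − |φ − δ| = 90° − |19.4° − (-20.2°)| = 90° − 39.6° = 50.4°.

50.4°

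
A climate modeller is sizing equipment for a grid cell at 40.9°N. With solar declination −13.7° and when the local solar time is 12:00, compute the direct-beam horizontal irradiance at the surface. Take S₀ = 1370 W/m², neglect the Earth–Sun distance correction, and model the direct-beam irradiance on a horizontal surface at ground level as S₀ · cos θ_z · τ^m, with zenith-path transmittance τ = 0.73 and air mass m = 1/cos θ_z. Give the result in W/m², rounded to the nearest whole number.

461 W/m²

Hour angle H = 15° × (12 − 12) = 0.00°.
With φ = 40.9°, δ = -13.7°, H = 0.00°: sin φ sin δ = -0.1551, cos φ cos δ cos H = 0.7343, so cos θ_z = 0.5792.
Air mass m = 1/cos θ_z = 1/0.5792 = 1.727; τ^m = 0.73^1.727 = 0.5807.
Surface direct beam = 1370 × 0.5792 × 0.5807 = 460.79 W/m².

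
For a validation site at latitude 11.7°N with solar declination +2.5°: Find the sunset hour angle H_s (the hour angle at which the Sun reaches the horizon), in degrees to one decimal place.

90.5°

The sunset hour angle satisfies cos H_s = −tan φ tan δ = -0.0090, giving H_s = 90.52°.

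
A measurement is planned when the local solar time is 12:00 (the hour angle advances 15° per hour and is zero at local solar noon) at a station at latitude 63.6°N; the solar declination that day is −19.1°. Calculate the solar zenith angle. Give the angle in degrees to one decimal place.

82.7°

Hour angle H = 15° × (12 − 12) = 0.00°.
With φ = 63.6°, δ = -19.1°, H = 0.00°: sin φ sin δ = -0.2931, cos φ cos δ cos H = 0.4202, so cos θ_z = 0.1271.
θ_z = arccos(0.1271) = 82.70°.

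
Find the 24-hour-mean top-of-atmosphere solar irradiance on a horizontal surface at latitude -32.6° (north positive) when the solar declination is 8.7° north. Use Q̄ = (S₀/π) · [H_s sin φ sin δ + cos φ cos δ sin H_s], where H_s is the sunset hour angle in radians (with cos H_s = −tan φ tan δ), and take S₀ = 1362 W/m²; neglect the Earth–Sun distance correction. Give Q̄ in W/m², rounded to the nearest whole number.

cos H_s = −tan(-32.6°) · tan(8.7°) = 0.0979, so H_s = arccos(0.0979) = 84.38°. In radians, H_s = 1.4727.
H_s sin φ sin δ = 1.4727 × -0.5388 × 0.1513 = -0.1201.
cos φ cos δ sin H_s = 0.8425 × 0.9885 × 0.9952 = 0.8288.
Q̄ = (1362/π) × (-0.1201 + 0.8288) = 433.54 × 0.7087 = 307.25 W/m².

307 W/m²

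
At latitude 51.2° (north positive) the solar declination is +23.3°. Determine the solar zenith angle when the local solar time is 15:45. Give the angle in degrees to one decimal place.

51.1°

Hour angle H = 15° × (15.75 − 12) = 56.25°.
cos θ_z = sin(51.2°) sin(23.3°) + cos(51.2°) cos(23.3°) cos(56.25°) = 0.3083 + 0.3197 = 0.6280.
θ_z = arccos(0.6280) = 51.10°.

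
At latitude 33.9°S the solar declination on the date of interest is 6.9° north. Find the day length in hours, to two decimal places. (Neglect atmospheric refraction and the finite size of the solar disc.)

The sunset hour angle satisfies cos H_s = −tan φ tan δ = 0.0813, giving H_s = 85.34°.
Day length = 2 H_s / 15° h⁻¹ = 170.68° / 15 = 11.379 h.

11.38 hours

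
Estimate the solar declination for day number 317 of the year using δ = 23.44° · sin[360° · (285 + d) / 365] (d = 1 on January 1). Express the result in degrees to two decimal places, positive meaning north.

360 × (285 + 317) / 365 = 593.753°; sin(593.753°) = -0.8065.
δ = 23.44 × -0.8065 = -18.904° ≈ -18.90°.

-18.90°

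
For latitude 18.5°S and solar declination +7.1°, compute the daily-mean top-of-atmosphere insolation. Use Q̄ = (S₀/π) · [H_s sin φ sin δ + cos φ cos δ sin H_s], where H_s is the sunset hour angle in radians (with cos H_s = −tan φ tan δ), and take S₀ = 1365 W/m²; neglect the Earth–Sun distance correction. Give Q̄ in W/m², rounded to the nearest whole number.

382 W/m²

The sunset hour angle satisfies cos H_s = −tan φ tan δ = 0.0417, giving H_s = 87.61°. In radians, H_s = 1.5291.
H_s sin φ sin δ = 1.5291 × -0.3173 × 0.1236 = -0.0600.
cos φ cos δ sin H_s = 0.9483 × 0.9923 × 0.9991 = 0.9402.
Q̄ = (1365/π) × (-0.0600 + 0.9402) = 434.49 × 0.8802 = 382.44 W/m².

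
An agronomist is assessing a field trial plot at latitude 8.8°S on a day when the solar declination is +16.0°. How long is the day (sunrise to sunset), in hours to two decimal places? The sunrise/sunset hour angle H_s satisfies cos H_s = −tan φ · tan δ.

cos H_s = −tan(-8.8°) · tan(16.0°) = 0.0444, so H_s = arccos(0.0444) = 87.46°.
Day length = 2 H_s / 15° h⁻¹ = 174.92° / 15 = 11.661 h.

11.66 hours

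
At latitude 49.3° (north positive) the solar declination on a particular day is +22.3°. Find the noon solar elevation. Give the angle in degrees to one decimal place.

At local solar noon the hour angle is zero, so the elevation is 90° − |φ − δ| = 90° − |49.3° − (22.3°)| = 90° − 27.0° = 63.0°.

63.0°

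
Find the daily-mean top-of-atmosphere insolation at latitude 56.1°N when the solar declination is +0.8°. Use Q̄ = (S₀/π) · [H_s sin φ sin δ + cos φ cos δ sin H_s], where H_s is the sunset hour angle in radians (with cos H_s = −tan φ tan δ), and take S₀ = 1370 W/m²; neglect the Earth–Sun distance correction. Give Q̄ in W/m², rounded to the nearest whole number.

The sunset hour angle satisfies cos H_s = −tan φ tan δ = -0.0208, giving H_s = 91.19°. In radians, H_s = 1.5916.
H_s sin φ sin δ = 1.5916 × 0.8300 × 0.0140 = 0.0185.
cos φ cos δ sin H_s = 0.5577 × 0.9999 × 0.9998 = 0.5575.
Q̄ = (1370/π) × (0.0185 + 0.5575) = 436.08 × 0.5760 = 251.18 W/m².

251 W/m²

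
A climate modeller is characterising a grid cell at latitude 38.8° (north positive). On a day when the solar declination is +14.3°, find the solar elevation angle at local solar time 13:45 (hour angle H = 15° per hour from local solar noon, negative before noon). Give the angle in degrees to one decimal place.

56.3°

Hour angle H = 15° × (13.75 − 12) = 26.25°.
cos θ_z = sin φ sin δ + cos φ cos δ cos H = (0.6266)(0.2470) + (0.7793)(0.9690)(0.8969) = 0.8321.
θ_z = arccos(0.8321) = 33.68°, so the elevation is 90° − 33.68° = 56.32°.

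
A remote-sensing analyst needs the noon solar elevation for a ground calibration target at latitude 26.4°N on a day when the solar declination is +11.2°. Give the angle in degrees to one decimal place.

At local solar noon the hour angle is zero, so the elevation is 90° − |φ − δ| = 90° − |26.4° − (11.2°)| = 90° − 15.2° = 74.8°.

74.8°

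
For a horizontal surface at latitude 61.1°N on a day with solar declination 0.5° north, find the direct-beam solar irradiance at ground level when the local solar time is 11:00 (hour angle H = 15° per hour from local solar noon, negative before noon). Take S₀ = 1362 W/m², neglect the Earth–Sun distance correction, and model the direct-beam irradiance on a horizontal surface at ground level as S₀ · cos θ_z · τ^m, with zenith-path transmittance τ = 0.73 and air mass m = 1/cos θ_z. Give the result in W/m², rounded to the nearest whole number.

333 W/m²

Hour angle H = 15° × (11 − 12) = -15.00°.
cos θ_z = sin φ sin δ + cos φ cos δ cos H = (0.8755)(0.0087) + (0.4833)(1.0000)(0.9659) = 0.4744.
Air mass m = 1/cos θ_z = 1/0.4744 = 2.108; τ^m = 0.73^2.108 = 0.5151.
Surface direct beam = 1362 × 0.4744 × 0.5151 = 332.82 W/m².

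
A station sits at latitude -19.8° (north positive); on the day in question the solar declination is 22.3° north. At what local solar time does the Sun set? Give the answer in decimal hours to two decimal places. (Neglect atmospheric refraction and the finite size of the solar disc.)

17.43 h

cos H_s = −tan(-19.8°) · tan(22.3°) = 0.1477, so H_s = arccos(0.1477) = 81.51°.
Sunset is at 12 + H_s/15 = 12 + 5.434 = 17.434 h local solar time.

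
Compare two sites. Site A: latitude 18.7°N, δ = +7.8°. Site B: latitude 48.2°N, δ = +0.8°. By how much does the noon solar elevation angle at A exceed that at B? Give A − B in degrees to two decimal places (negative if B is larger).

A: 90° − |18.7 − (7.8)| = 79.10°.
B: 90° − |48.2 − (0.8)| = 42.60°.
A − B = 79.10 − 42.60 = 36.50°.

+36.50°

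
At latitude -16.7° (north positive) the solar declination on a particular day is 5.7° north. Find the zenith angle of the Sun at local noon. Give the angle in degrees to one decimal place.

At local solar noon the hour angle is zero, so the zenith angle is |φ − δ| = |-16.7° − (5.7°)| = 22.4°.

22.4°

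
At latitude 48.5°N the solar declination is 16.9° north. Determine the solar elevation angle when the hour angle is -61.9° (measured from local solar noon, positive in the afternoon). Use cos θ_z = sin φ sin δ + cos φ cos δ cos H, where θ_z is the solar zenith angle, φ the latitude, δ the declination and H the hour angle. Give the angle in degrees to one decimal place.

cos θ_z = sin(48.5°) sin(16.9°) + cos(48.5°) cos(16.9°) cos(-61.90°) = 0.2177 + 0.2986 = 0.5163.
θ_z = arccos(0.5163) = 58.92°, so the elevation is 90° − 58.92° = 31.08°.

31.1°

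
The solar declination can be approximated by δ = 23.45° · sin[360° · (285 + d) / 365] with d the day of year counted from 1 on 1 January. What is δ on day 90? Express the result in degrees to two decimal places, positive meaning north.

+4.02°

360 × (285 + 90) / 365 = 369.863°; sin(369.863°) = 0.1713.
δ = 23.45 × 0.1713 = 4.017° ≈ +4.02°.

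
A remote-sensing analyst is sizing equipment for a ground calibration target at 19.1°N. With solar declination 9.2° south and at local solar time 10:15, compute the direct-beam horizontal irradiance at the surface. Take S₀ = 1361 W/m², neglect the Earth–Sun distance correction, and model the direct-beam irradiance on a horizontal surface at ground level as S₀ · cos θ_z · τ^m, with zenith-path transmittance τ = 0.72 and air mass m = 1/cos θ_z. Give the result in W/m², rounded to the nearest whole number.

702 W/m²

Hour angle H = 15° × (10.25 − 12) = -26.25°.
cos θ_z = sin(19.1°) sin(-9.2°) + cos(19.1°) cos(-9.2°) cos(-26.25°) = -0.0523 + 0.8366 = 0.7843.
Air mass m = 1/cos θ_z = 1/0.7843 = 1.275; τ^m = 0.72^1.275 = 0.6578.
Surface direct beam = 1361 × 0.7843 × 0.6578 = 702.16 W/m².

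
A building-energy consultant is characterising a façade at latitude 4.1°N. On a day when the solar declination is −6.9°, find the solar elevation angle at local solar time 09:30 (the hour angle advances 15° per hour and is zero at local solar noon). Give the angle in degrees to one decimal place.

51.0°

Hour angle H = 15° × (9.5 − 12) = -37.50°.
With φ = 4.1°, δ = -6.9°, H = -37.50°: sin φ sin δ = -0.0086, cos φ cos δ cos H = 0.7856, so cos θ_z = 0.7770.
θ_z = arccos(0.7770) = 39.01°, so the elevation is 90° − 39.01° = 50.99°.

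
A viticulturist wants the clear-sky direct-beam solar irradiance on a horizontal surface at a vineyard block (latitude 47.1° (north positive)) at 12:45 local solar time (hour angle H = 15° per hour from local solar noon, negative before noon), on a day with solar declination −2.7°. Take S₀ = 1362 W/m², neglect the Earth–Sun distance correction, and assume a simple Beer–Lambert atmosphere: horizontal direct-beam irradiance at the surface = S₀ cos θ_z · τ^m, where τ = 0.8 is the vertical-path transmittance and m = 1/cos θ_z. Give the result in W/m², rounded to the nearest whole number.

605 W/m²

Hour angle H = 15° × (12.75 − 12) = 11.25°.
cos θ_z = sin φ sin δ + cos φ cos δ cos H = (0.7325)(-0.0471) + (0.6807)(0.9989)(0.9808) = 0.6324.
Air mass m = 1/cos θ_z = 1/0.6324 = 1.581; τ^m = 0.8^1.581 = 0.7027.
Surface direct beam = 1362 × 0.6324 × 0.7027 = 605.26 W/m².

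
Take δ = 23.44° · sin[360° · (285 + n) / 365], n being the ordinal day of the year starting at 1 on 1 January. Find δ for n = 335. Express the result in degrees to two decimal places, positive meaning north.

-22.23°

360 × (285 + 335) / 365 = 611.507°; sin(611.507°) = -0.9484.
δ = 23.44 × -0.9484 = -22.230° ≈ -22.23°.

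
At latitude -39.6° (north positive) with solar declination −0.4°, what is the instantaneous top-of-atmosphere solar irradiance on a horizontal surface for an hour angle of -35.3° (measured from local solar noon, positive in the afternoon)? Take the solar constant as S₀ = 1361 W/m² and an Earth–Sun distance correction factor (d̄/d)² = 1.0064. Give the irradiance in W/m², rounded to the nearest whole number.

867 W/m²

cos θ_z = sin φ sin δ + cos φ cos δ cos H = (-0.6374)(-0.0070) + (0.7705)(1.0000)(0.8161) = 0.6333.
Top-of-atmosphere irradiance = S₀ (d̄/d)² cos θ_z = 1361 × 1.0064 × 0.6333 = 867.44 W/m².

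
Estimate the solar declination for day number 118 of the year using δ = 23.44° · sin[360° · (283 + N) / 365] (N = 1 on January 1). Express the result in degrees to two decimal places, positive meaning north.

+13.61°

360 × (283 + 118) / 365 = 395.507°; sin(395.507°) = 0.5808.
δ = 23.44 × 0.5808 = 13.614° ≈ +13.61°.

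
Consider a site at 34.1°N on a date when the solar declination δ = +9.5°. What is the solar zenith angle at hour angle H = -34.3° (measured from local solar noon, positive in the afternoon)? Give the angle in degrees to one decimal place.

39.9°

cos θ_z = sin φ sin δ + cos φ cos δ cos H = (0.5606)(0.1650) + (0.8281)(0.9863)(0.8261) = 0.7672.
θ_z = arccos(0.7672) = 39.90°.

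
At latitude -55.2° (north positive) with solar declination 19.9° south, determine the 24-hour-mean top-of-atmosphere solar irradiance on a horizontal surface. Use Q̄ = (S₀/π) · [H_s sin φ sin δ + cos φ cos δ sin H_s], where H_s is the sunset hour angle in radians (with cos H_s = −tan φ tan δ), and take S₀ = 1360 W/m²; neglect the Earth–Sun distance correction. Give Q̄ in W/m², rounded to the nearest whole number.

455 W/m²

The sunset hour angle satisfies cos H_s = −tan φ tan δ = -0.5208, giving H_s = 121.39°. In radians, H_s = 2.1187.
H_s sin φ sin δ = 2.1187 × -0.8211 × -0.3404 = 0.5922.
cos φ cos δ sin H_s = 0.5707 × 0.9403 × 0.8536 = 0.4581.
Q̄ = (1360/π) × (0.5922 + 0.4581) = 432.90 × 1.0503 = 454.67 W/m².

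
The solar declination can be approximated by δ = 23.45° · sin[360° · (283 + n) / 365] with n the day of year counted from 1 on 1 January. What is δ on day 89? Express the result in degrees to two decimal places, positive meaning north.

+2.82°

360 × (283 + 89) / 365 = 366.904°; sin(366.904°) = 0.1202.
δ = 23.45 × 0.1202 = 2.819° ≈ +2.82°.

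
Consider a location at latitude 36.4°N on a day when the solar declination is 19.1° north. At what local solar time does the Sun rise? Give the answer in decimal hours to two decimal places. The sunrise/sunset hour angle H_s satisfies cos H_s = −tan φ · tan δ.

5.01 h

cos H_s = −tan(36.4°) · tan(19.1°) = -0.2553, so H_s = arccos(-0.2553) = 104.79°.
Sunrise is at 12 − H_s/15 = 12 − 6.986 = 5.014 h local solar time.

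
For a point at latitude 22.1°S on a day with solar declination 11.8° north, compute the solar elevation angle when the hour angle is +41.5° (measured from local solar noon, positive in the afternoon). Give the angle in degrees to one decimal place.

cos θ_z = sin(-22.1°) sin(11.8°) + cos(-22.1°) cos(11.8°) cos(41.50°) = -0.0769 + 0.6793 = 0.6024.
θ_z = arccos(0.6024) = 52.96°, so the elevation is 90° − 52.96° = 37.04°.

37.0°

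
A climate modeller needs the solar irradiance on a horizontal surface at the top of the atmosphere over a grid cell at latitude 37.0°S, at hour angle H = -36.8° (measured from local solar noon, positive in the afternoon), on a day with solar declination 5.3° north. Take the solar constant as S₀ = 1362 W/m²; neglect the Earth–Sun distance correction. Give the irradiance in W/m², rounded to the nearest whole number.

792 W/m²

cos θ_z = sin(-37.0°) sin(5.3°) + cos(-37.0°) cos(5.3°) cos(-36.80°) = -0.0556 + 0.6368 = 0.5812.
Top-of-atmosphere irradiance = S₀ cos θ_z = 1362 × 0.5812 = 791.59 W/m².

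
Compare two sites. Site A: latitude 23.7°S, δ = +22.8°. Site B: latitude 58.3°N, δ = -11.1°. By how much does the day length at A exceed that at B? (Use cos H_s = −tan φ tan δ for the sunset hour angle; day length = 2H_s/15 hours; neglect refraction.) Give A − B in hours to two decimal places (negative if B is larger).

A: H_s = arccos(−tan -23.7° · tan 22.8°) = 79.37°, so 2H_s/15 = 10.5827 h.
B: H_s = arccos(−tan 58.3° · tan -11.1°) = 71.48°, so 2H_s/15 = 9.5307 h.
A − B = 10.5827 − 9.5307 = 1.0520 h.

+1.05 h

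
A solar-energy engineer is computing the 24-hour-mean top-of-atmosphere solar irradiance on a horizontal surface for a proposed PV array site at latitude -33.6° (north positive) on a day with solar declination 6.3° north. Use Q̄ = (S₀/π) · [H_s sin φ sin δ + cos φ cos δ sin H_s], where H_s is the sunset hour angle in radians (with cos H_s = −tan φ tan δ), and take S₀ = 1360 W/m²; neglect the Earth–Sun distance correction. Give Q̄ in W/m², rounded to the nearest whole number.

cos H_s = −tan(-33.6°) · tan(6.3°) = 0.0734, so H_s = arccos(0.0734) = 85.79°. In radians, H_s = 1.4973.
H_s sin φ sin δ = 1.4973 × -0.5534 × 0.1097 = -0.0909.
cos φ cos δ sin H_s = 0.8329 × 0.9940 × 0.9973 = 0.8257.
Q̄ = (1360/π) × (-0.0909 + 0.8257) = 432.90 × 0.7348 = 318.09 W/m².

318 W/m²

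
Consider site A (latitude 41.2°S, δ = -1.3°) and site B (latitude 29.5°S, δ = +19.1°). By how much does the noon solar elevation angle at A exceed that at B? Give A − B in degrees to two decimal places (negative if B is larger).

A: 90° − |-41.2 − (-1.3)| = 50.10°.
B: 90° − |-29.5 − (19.1)| = 41.40°.
A − B = 50.10 − 41.40 = 8.70°.

+8.70°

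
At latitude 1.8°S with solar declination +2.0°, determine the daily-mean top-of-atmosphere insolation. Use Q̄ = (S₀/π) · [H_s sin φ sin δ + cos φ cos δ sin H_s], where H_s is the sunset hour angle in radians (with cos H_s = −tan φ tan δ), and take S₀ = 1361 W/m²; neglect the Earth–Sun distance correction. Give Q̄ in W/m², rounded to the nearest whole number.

432 W/m²

cos H_s = −tan(-1.8°) · tan(2.0°) = 0.0011, so H_s = arccos(0.0011) = 89.94°. In radians, H_s = 1.5697.
H_s sin φ sin δ = 1.5697 × -0.0314 × 0.0349 = -0.0017.
cos φ cos δ sin H_s = 0.9995 × 0.9994 × 1.0000 = 0.9989.
Q̄ = (1361/π) × (-0.0017 + 0.9989) = 433.22 × 0.9972 = 432.01 W/m².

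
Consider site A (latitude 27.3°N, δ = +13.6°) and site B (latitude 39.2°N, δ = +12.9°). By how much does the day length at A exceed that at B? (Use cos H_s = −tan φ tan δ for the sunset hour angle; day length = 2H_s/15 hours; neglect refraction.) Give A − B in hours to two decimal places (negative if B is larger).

-0.48 h

A: H_s = arccos(−tan 27.3° · tan 13.6°) = 97.17°, so 2H_s/15 = 12.9560 h.
B: H_s = arccos(−tan 39.2° · tan 12.9°) = 100.77°, so 2H_s/15 = 13.4360 h.
A − B = 12.9560 − 13.4360 = -0.4800 h.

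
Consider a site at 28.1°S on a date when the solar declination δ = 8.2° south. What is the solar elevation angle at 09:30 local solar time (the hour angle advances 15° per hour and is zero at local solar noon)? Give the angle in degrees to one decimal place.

Hour angle H = 15° × (9.5 − 12) = -37.50°.
cos θ_z = sin φ sin δ + cos φ cos δ cos H = (-0.4710)(-0.1426) + (0.8821)(0.9898)(0.7934) = 0.7599.
θ_z = arccos(0.7599) = 40.54°, so the elevation is 90° − 40.54° = 49.46°.

49.5°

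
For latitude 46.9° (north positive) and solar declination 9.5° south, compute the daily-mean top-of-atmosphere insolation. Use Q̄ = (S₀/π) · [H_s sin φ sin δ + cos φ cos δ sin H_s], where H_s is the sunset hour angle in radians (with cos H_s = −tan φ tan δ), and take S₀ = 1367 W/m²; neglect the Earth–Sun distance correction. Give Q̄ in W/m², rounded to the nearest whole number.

−tan φ tan δ = −(1.0686)(-0.1673) = 0.1788; H_s = arccos(0.1788) = 79.70°. In radians, H_s = 1.3910.
H_s sin φ sin δ = 1.3910 × 0.7302 × -0.1650 = -0.1676.
cos φ cos δ sin H_s = 0.6833 × 0.9863 × 0.9839 = 0.6631.
Q̄ = (1367/π) × (-0.1676 + 0.6631) = 435.13 × 0.4955 = 215.61 W/m².

216 W/m²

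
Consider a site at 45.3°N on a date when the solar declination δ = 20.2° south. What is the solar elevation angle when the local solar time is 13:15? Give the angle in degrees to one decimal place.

Hour angle H = 15° × (13.25 − 12) = 18.75°.
With φ = 45.3°, δ = -20.2°, H = 18.75°: sin φ sin δ = -0.2454, cos φ cos δ cos H = 0.6251, so cos θ_z = 0.3797.
θ_z = arccos(0.3797) = 67.68°, so the elevation is 90° − 67.68° = 22.32°.

22.3°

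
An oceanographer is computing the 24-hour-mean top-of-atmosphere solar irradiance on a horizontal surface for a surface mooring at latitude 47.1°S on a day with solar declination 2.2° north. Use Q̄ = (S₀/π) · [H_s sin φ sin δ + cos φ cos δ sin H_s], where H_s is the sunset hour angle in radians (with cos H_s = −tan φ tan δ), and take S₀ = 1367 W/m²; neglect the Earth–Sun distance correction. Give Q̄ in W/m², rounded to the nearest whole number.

277 W/m²

−tan φ tan δ = −(-1.0761)(0.0384) = 0.0413; H_s = arccos(0.0413) = 87.63°. In radians, H_s = 1.5294.
H_s sin φ sin δ = 1.5294 × -0.7325 × 0.0384 = -0.0430.
cos φ cos δ sin H_s = 0.6807 × 0.9993 × 0.9991 = 0.6796.
Q̄ = (1367/π) × (-0.0430 + 0.6796) = 435.13 × 0.6366 = 277.00 W/m².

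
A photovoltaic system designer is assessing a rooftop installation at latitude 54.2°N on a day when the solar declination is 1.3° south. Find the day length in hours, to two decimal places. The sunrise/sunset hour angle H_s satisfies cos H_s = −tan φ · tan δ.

11.76 hours

−tan φ tan δ = −(1.3865)(-0.0227) = 0.0315; H_s = arccos(0.0315) = 88.19°.
Day length = 2 H_s / 15° h⁻¹ = 176.38° / 15 = 11.759 h.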